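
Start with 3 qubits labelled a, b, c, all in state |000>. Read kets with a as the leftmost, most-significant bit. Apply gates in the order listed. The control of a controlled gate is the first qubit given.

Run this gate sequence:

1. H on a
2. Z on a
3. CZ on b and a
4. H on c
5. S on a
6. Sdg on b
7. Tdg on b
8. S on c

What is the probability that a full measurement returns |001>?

Outcome |001> occurs with probability 1/4.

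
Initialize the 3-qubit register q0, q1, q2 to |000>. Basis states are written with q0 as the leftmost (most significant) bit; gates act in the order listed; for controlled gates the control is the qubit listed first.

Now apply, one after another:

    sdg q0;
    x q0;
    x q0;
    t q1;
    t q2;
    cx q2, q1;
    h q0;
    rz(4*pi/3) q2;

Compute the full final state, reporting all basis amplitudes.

After the circuit, the state carries amplitude -sqrt(2)*exp(I*pi/3)/2 on |000>, -sqrt(2)*exp(I*pi/3)/2 on |100>, and 0 on every other basis state.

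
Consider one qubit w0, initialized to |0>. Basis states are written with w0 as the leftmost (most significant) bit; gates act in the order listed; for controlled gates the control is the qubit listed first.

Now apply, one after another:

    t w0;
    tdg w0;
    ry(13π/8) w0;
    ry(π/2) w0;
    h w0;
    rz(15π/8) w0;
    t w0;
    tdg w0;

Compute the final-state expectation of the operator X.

The expectation value of X is sqrt(2)/4 + 1/2.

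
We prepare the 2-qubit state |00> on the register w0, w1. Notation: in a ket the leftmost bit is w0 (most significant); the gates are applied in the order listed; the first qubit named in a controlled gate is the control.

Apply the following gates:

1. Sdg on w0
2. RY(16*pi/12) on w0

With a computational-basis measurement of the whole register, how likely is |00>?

Outcome |00> occurs with probability 1/4.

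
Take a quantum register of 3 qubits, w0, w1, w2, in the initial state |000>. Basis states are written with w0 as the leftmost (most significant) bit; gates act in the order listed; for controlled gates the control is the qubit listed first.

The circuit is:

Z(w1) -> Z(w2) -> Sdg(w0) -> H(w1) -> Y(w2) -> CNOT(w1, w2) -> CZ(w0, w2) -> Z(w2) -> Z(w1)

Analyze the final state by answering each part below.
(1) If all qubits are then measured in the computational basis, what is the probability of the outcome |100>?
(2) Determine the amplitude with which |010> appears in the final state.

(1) A full measurement returns |100> with probability 0.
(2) |010> carries amplitude -sqrt(2)*I/2 in the final state.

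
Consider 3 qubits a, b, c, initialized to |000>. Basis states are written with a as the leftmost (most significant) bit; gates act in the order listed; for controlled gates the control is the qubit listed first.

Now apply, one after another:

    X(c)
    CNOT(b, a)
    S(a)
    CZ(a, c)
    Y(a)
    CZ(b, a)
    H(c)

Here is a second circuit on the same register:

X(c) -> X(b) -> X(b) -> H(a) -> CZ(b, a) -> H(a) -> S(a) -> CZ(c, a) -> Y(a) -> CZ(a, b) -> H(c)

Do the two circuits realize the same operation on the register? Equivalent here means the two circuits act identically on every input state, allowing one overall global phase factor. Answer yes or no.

Yes, they are equivalent — the unitaries differ by at most a global phase.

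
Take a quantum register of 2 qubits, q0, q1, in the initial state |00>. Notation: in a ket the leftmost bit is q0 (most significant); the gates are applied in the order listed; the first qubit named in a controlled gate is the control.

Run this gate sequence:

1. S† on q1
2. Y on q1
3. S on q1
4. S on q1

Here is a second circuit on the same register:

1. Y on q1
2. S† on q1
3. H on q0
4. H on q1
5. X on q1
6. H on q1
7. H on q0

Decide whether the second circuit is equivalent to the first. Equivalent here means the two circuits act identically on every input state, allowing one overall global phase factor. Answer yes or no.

No, they are not equivalent — no single phase factor reconciles the two unitaries.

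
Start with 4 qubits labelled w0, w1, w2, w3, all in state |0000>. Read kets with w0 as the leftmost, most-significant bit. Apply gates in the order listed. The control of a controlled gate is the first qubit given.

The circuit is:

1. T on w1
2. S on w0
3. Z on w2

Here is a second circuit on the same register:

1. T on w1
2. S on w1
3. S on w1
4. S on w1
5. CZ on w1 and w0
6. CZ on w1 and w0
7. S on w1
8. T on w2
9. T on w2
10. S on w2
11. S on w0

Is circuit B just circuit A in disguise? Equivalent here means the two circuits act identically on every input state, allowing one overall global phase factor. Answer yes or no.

Yes: on every input state the two circuits agree up to one overall phase factor.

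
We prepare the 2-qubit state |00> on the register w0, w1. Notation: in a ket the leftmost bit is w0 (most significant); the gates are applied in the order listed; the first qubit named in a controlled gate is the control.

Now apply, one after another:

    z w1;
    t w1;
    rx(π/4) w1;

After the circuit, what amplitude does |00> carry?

The amplitude on |00> is sqrt(sqrt(2) + 2)/2.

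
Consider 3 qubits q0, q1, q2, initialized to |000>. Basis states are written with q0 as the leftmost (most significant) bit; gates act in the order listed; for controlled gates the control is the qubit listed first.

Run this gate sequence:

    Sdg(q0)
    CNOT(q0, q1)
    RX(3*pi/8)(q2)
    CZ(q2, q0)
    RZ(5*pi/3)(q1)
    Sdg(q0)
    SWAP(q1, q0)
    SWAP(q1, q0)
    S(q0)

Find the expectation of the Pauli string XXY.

The observable XXY averages to 0. Key observation: the block from step 6 through step 9 cancels to the identity and can be dropped.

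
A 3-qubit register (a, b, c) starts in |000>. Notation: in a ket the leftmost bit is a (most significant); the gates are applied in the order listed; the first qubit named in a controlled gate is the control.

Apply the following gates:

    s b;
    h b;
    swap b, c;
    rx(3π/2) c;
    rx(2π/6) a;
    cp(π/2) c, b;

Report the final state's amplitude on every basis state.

After the circuit, the state carries amplitude sqrt(3)*(-1 - I)/4 on |000>, sqrt(3)*(-1 - I)/4 on |001>, 0 on |010>, 0 on |011>, -1/4 + I/4 on |100>, -1/4 + I/4 on |101>, 0 on |110>, 0 on |111>.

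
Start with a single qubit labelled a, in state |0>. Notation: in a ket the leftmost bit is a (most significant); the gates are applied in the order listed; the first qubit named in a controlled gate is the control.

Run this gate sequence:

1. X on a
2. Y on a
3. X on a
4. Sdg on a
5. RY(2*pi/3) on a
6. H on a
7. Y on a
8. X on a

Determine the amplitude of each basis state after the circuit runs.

After the circuit, the state carries amplitude I*(-sqrt(2) + sqrt(6))/4 on |0>, I*(-sqrt(6) - sqrt(2))/4 on |1>.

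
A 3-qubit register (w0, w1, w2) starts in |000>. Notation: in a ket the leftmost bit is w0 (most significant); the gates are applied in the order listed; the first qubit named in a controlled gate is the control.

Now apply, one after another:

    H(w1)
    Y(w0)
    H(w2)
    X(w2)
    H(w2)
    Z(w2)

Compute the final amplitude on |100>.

|100> carries amplitude sqrt(2)*I/2 in the final state. Key observation: steps 3-6 multiply out to the identity, so the circuit reduces to the remaining gates.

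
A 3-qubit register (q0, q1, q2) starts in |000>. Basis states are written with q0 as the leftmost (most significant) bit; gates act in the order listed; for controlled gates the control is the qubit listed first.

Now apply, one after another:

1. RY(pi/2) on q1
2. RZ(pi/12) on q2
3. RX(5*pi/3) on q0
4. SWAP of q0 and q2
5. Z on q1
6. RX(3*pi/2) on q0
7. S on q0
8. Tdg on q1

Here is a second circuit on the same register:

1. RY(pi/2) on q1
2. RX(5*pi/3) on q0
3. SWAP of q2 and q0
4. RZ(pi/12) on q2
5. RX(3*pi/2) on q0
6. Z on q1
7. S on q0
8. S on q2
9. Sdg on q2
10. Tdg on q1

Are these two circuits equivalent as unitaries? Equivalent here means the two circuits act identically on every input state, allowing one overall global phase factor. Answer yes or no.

No: there is an input state on which the two circuits produce genuinely different outputs (not merely differing by a phase).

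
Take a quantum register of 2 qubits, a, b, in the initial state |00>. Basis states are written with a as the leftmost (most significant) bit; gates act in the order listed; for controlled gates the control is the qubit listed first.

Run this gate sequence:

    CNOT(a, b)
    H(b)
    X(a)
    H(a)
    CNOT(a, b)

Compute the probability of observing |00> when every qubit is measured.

A full measurement returns |00> with probability 1/4.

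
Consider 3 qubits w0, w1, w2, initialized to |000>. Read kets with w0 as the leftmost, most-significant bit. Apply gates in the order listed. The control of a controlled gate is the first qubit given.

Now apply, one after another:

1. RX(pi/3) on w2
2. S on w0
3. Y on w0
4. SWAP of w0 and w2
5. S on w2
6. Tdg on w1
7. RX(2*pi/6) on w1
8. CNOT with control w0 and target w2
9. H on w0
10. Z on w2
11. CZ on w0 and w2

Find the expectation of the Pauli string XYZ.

The observable XYZ averages to -sqrt(3)/4.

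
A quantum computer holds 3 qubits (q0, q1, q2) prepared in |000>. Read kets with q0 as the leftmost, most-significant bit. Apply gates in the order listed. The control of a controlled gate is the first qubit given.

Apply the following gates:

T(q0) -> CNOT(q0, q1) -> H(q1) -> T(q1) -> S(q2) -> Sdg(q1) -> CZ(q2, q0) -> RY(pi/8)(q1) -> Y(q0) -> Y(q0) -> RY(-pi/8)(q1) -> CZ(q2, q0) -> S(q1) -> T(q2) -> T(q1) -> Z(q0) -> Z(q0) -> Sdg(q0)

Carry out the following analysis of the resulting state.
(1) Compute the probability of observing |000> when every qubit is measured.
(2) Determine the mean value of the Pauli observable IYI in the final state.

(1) Outcome |000> occurs with probability 1/2. Key observation: gates 6-13 undo each other exactly, leaving only the rest of the circuit to track.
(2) The expectation value of IYI is 1.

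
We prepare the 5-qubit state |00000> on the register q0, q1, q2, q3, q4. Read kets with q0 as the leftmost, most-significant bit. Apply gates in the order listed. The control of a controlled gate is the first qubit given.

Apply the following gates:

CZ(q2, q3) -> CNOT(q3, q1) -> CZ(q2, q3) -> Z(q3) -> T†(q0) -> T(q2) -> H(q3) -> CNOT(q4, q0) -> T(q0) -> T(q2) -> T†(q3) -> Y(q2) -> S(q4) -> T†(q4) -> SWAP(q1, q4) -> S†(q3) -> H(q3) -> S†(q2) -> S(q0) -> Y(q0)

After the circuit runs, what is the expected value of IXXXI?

The expectation value of IXXXI is 0.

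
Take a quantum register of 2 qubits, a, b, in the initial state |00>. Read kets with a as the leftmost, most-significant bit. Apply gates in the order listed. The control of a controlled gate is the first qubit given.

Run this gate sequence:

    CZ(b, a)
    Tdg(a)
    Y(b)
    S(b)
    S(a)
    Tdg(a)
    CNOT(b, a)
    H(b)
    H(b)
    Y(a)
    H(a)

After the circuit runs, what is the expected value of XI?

The observable XI averages to 1. Key observation: the block from step 8 through step 9 cancels to the identity and can be dropped.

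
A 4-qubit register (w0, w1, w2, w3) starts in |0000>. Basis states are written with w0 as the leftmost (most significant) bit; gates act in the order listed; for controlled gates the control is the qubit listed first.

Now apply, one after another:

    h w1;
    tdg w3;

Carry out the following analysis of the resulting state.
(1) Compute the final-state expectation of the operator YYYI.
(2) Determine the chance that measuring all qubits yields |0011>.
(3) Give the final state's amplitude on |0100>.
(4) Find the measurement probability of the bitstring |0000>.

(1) The observable YYYI averages to 0.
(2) A full measurement returns |0011> with probability 0.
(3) The amplitude on |0100> is sqrt(2)/2.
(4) Outcome |0000> occurs with probability 1/2.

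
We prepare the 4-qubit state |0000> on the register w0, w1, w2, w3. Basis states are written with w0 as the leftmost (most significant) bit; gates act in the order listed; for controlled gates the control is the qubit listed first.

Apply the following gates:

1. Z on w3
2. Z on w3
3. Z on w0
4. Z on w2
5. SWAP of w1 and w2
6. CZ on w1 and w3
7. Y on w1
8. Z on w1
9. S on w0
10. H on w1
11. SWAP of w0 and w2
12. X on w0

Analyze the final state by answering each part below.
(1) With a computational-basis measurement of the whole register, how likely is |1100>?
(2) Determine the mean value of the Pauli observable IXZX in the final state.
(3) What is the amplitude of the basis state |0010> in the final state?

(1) A full measurement returns |1100> with probability 1/2.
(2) In the final state, IXZX has expectation 0.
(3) The amplitude on |0010> is 0.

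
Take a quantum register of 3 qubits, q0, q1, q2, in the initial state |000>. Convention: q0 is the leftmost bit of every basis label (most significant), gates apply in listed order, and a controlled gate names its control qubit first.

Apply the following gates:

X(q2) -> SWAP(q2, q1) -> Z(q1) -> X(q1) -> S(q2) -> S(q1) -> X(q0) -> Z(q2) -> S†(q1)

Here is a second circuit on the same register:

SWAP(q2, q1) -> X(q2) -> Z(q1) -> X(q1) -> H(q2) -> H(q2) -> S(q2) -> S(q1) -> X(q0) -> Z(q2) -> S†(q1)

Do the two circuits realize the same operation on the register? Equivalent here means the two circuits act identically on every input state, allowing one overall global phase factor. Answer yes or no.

No: there is an input state on which the two circuits produce genuinely different outputs (not merely differing by a phase).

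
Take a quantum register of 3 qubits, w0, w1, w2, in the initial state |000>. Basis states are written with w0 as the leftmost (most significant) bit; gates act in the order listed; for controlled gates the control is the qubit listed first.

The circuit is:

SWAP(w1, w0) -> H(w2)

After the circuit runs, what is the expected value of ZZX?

In the final state, ZZX has expectation 1.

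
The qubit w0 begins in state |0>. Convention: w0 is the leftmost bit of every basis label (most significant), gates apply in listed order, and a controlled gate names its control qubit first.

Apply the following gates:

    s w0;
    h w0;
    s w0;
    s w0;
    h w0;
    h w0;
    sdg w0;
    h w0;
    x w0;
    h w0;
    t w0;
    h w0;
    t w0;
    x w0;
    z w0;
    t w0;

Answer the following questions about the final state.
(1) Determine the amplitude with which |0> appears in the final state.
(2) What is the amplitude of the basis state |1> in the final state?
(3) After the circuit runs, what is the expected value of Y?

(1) The amplitude on |0> is -1/2 + exp(I*pi/4)/2. Key observation: gates 5-6 undo each other exactly, leaving only the rest of the circuit to track.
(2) |1> carries amplitude -1/2 - exp(I*pi/4)/2 in the final state.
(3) The observable Y averages to sqrt(2)/2.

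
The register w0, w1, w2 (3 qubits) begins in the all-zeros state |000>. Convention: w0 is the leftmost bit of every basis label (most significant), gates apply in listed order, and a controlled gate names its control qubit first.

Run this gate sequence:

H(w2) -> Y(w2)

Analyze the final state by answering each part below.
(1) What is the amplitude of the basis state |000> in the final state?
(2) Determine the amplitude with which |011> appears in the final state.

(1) |000> carries amplitude -sqrt(2)*I/2 in the final state.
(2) The final state's coefficient on |011> equals 0.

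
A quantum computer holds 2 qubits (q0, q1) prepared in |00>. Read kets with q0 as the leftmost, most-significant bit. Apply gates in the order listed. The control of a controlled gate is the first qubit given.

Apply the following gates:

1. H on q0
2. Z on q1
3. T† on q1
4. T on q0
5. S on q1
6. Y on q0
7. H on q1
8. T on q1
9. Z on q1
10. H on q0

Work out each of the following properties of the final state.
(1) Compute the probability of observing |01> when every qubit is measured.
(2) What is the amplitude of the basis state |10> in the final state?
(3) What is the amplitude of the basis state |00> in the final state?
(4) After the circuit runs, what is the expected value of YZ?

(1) Outcome |01> occurs with probability 1/4 - sqrt(2)/8.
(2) The amplitude on |10> is sqrt(2)*(-I - exp(3*I*pi/4))/4.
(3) The amplitude on |00> is sqrt(2)*(-exp(3*I*pi/4) + I)/4.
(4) The expectation value of YZ is 0.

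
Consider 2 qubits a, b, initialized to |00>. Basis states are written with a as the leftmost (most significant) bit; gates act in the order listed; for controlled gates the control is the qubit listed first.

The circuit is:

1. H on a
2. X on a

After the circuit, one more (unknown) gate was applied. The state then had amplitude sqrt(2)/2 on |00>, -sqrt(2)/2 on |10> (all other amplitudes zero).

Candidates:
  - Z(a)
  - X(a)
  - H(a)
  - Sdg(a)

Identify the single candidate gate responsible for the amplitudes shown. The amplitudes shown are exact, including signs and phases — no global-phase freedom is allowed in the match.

It was Z(a) that produced the state shown.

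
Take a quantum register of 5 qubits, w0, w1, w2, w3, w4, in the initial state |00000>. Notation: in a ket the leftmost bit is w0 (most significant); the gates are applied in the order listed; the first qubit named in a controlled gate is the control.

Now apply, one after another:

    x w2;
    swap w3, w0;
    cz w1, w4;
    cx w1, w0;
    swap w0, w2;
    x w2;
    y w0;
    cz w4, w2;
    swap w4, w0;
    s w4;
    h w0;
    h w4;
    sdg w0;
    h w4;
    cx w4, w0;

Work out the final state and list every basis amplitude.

The final amplitudes are -sqrt(2)*I/2 on |00100>, -sqrt(2)/2 on |10100>, and 0 on every other basis state.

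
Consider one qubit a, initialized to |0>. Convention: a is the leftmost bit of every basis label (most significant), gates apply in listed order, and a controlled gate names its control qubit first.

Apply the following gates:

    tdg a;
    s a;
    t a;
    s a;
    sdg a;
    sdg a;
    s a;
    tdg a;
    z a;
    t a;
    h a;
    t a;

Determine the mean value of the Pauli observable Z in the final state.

The observable Z averages to 0.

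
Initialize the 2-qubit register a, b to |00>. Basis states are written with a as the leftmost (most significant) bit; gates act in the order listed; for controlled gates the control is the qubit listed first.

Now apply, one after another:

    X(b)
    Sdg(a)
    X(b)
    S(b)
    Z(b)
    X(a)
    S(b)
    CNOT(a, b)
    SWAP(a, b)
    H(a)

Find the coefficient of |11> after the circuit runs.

|11> carries amplitude -sqrt(2)/2 in the final state.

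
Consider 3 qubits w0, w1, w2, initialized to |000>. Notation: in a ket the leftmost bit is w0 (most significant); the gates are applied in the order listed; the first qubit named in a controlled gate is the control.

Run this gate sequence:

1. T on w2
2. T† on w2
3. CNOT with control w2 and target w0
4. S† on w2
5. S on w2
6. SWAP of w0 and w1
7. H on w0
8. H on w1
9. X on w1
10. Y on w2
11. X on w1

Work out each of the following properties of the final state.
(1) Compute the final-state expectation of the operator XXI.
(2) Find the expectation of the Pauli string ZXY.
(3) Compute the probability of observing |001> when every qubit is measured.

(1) The observable XXI averages to 1.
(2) In the final state, ZXY has expectation 0.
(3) The probability of measuring |001> is 1/4.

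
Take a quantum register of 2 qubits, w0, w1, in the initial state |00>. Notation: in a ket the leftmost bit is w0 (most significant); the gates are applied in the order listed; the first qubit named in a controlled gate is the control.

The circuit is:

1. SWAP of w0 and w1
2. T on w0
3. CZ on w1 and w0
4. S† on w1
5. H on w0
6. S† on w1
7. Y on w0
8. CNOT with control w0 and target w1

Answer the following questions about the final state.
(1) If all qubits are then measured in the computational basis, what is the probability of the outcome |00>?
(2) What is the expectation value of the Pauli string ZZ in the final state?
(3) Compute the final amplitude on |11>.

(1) A full measurement returns |00> with probability 1/2.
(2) In the final state, ZZ has expectation 1.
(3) The final state's coefficient on |11> equals sqrt(2)*I/2.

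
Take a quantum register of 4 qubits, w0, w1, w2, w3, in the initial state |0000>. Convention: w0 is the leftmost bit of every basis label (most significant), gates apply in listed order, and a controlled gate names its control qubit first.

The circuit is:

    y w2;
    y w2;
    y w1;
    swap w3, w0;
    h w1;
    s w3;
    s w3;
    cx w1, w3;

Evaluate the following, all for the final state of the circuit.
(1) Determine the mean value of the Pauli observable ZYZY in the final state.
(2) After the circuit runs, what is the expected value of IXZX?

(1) The expectation value of ZYZY is 1.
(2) The observable IXZX averages to -1.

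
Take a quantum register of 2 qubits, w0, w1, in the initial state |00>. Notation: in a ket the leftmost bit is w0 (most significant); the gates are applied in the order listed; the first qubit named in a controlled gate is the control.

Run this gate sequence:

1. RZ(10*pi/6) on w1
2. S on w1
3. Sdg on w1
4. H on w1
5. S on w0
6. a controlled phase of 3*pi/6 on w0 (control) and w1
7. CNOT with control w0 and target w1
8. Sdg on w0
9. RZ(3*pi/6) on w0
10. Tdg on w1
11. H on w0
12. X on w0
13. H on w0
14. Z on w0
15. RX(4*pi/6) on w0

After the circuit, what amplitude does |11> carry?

The amplitude on |11> is sqrt(6)*exp(I*pi/6)/4.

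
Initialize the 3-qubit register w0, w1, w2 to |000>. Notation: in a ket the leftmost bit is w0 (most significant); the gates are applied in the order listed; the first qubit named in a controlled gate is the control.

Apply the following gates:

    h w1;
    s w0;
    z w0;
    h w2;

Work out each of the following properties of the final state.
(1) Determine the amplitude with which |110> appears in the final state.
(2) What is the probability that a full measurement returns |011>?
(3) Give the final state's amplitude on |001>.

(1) The final state's coefficient on |110> equals 0.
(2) A full measurement returns |011> with probability 1/4.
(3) The amplitude on |001> is 1/2.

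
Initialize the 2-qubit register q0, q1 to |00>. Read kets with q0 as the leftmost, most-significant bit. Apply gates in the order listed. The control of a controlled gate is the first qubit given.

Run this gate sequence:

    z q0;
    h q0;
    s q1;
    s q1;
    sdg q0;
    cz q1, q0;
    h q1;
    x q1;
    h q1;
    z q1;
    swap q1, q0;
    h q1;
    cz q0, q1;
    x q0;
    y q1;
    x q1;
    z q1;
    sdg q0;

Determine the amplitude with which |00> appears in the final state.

|00> carries amplitude 0 in the final state.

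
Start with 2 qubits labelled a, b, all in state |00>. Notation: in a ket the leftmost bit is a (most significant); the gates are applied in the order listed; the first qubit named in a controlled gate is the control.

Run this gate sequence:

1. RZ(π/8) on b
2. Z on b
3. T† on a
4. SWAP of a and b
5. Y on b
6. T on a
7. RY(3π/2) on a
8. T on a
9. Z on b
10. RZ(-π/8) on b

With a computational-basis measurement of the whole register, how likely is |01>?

A full measurement returns |01> with probability 1/2.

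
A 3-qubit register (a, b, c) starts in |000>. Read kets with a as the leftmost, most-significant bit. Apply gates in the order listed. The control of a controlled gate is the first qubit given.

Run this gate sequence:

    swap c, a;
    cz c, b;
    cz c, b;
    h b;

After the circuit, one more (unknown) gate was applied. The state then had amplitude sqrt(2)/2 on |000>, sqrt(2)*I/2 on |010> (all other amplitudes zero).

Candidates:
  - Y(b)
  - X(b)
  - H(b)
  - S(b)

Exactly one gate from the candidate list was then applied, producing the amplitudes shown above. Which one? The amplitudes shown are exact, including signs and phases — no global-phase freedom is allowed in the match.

The applied gate was S(b).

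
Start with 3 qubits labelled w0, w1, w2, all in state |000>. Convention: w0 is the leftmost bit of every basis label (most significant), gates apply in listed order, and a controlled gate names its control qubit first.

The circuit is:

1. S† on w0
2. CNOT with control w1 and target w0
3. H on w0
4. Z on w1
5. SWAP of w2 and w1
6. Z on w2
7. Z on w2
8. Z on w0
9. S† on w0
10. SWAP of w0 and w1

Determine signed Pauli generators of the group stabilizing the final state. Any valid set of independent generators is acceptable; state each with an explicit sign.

The final state is stabilized by the group generated by +IYI, +ZII, +IIZ; other independent generating sets are equally valid.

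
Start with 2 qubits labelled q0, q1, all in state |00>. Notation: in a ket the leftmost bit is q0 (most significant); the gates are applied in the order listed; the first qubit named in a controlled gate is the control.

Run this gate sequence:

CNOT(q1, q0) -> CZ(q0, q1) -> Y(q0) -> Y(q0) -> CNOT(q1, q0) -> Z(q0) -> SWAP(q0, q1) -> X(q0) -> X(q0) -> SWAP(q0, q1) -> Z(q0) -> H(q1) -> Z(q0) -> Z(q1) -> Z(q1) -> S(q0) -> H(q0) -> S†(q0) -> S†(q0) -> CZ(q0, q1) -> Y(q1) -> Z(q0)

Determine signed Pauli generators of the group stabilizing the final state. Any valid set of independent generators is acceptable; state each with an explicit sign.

One valid set of independent stabilizer generators is -XZ, -ZX (any independent generating set of the same group is equally correct). Key observation: the block from step 6 through step 11 cancels to the identity and can be dropped.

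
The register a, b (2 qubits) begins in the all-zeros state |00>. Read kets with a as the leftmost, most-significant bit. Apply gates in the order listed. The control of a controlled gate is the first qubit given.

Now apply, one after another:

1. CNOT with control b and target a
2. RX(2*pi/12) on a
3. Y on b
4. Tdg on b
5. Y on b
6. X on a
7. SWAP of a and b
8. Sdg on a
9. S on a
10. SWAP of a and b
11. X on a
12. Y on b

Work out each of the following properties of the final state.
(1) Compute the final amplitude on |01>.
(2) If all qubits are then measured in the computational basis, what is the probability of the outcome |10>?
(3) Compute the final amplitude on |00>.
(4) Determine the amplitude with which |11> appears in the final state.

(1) |01> carries amplitude (sqrt(2) + sqrt(6))*exp(I*pi/4)/4 in the final state. Key observation: steps 5-12 multiply out to the identity, so the circuit reduces to the remaining gates.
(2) A full measurement returns |10> with probability 0.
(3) The amplitude on |00> is 0.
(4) |11> carries amplitude (-sqrt(6) + sqrt(2))*exp(3*I*pi/4)/4 in the final state.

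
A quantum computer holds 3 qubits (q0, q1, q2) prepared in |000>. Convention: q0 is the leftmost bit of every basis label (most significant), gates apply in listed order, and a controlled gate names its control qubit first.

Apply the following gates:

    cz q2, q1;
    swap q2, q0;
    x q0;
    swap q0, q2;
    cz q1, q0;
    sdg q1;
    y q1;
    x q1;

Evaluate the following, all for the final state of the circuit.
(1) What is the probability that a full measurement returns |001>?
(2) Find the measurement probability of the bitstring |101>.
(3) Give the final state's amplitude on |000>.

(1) A full measurement returns |001> with probability 1.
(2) A full measurement returns |101> with probability 0.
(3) The final state's coefficient on |000> equals 0.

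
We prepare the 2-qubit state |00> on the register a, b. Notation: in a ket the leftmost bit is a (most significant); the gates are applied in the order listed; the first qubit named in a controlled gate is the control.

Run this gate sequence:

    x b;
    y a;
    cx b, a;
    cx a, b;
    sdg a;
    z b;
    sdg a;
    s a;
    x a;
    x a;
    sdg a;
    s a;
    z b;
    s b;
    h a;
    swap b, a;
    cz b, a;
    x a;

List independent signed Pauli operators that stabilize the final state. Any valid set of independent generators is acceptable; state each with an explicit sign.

One valid set of independent stabilizer generators is -IX, +ZI (any independent generating set of the same group is equally correct). Key observation: the block from step 6 through step 13 cancels to the identity and can be dropped.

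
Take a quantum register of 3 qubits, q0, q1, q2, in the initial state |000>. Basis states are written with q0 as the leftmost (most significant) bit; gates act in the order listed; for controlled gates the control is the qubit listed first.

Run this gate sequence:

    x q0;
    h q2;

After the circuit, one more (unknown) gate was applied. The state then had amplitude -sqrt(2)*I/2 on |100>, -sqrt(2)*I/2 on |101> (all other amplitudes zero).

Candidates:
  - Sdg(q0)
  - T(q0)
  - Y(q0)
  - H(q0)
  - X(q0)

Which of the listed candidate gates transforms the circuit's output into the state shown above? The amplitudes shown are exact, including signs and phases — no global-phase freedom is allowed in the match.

The applied gate was Sdg(q0).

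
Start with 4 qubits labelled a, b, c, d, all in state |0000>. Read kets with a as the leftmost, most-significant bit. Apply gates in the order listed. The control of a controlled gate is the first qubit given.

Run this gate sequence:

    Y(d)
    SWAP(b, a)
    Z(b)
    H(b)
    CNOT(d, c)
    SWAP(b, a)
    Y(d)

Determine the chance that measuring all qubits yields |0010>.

Outcome |0010> occurs with probability 1/2.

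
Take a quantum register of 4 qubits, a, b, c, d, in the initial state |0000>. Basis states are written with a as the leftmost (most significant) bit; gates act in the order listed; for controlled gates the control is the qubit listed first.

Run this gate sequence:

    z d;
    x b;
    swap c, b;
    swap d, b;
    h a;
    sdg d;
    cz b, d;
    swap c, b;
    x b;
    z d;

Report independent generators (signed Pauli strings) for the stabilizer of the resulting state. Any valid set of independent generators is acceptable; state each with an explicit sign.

The stabilizer group can be generated by +XIII, +IZII, +IIZI, +IIIZ, among other valid generating sets.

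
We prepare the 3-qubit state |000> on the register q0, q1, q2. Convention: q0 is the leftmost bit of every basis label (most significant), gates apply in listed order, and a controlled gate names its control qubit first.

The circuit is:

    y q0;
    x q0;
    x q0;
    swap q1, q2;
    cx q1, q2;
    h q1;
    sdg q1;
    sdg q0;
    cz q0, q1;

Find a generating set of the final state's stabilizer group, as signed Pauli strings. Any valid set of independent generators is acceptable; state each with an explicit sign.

One valid set of independent stabilizer generators is +IYI, -ZII, +IIZ (any independent generating set of the same group is equally correct).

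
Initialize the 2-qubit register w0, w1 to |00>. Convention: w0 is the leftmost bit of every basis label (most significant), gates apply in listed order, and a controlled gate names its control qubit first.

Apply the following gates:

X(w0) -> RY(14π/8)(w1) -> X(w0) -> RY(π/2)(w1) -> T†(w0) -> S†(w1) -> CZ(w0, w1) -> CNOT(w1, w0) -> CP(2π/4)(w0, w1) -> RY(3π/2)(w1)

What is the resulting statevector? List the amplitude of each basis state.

The resulting statevector has amplitude sqrt(2 - sqrt(2))/4 + sqrt(sqrt(2) + 2)/4 on |00>, -sqrt(sqrt(2) + 2)/4 - sqrt(2 - sqrt(2))/4 on |01>, -sqrt(2 - sqrt(2))/4 + sqrt(sqrt(2) + 2)/4 on |10>, -sqrt(2 - sqrt(2))/4 + sqrt(sqrt(2) + 2)/4 on |11>.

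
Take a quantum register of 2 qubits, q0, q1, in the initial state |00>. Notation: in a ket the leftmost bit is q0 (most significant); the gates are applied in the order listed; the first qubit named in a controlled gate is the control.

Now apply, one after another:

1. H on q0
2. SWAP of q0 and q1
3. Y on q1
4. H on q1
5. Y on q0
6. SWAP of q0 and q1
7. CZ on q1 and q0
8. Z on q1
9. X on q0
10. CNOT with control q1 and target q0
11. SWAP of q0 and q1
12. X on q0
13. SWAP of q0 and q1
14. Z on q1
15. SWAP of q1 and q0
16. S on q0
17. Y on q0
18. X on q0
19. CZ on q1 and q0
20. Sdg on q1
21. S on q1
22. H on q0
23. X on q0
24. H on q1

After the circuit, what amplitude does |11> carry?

The amplitude on |11> is -I/2.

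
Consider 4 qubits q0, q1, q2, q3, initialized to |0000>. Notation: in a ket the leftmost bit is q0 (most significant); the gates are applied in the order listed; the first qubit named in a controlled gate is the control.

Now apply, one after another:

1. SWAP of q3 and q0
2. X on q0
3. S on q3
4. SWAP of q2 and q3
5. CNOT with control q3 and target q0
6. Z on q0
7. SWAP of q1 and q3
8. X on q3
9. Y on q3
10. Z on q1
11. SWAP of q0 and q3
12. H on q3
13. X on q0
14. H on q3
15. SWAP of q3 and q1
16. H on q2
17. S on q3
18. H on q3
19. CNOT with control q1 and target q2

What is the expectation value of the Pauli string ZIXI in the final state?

In the final state, ZIXI has expectation -1.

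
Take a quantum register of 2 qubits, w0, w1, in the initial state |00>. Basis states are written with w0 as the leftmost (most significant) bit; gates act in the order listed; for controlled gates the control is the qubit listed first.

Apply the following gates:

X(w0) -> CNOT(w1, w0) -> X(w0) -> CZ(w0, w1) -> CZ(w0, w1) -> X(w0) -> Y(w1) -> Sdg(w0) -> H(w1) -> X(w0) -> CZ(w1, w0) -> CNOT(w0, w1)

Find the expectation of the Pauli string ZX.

In the final state, ZX has expectation -1. Key observation: the block from step 3 through step 6 cancels to the identity and can be dropped.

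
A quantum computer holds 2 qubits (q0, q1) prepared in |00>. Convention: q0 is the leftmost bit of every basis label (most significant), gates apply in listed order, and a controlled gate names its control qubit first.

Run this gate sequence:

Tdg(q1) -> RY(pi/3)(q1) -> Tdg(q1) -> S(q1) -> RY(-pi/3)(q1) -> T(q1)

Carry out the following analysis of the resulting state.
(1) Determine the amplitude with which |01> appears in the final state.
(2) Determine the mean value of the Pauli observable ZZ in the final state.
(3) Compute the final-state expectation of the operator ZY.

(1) The amplitude on |01> is sqrt(3)*(-exp(I*pi/4) + I)/4.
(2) The expectation value of ZZ is 1/4 + 3*sqrt(2)/8.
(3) The expectation value of ZY is sqrt(3)*(3 - sqrt(2))/8.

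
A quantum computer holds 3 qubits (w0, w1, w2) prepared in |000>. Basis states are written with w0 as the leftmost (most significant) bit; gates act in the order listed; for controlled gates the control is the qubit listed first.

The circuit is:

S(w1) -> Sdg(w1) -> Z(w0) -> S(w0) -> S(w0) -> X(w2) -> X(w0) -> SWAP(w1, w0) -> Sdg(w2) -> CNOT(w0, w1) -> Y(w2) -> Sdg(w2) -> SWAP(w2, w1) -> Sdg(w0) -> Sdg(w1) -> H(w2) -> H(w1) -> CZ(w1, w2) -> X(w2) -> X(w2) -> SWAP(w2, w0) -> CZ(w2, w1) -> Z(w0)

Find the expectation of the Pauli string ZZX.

In the final state, ZZX has expectation 0.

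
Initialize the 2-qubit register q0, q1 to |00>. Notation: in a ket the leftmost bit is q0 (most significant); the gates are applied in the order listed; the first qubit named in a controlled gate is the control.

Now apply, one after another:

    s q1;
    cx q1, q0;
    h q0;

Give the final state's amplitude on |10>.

The final state's coefficient on |10> equals sqrt(2)/2.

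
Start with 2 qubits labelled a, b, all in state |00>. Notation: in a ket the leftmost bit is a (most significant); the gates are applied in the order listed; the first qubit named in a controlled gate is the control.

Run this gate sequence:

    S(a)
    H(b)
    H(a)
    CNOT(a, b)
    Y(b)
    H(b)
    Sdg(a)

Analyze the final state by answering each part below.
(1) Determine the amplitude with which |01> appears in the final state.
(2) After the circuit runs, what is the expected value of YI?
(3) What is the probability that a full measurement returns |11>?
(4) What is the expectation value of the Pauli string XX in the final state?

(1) |01> carries amplitude -sqrt(2)*I/2 in the final state.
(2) The observable YI averages to -1.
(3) The probability of measuring |11> is 1/2.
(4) In the final state, XX has expectation 0.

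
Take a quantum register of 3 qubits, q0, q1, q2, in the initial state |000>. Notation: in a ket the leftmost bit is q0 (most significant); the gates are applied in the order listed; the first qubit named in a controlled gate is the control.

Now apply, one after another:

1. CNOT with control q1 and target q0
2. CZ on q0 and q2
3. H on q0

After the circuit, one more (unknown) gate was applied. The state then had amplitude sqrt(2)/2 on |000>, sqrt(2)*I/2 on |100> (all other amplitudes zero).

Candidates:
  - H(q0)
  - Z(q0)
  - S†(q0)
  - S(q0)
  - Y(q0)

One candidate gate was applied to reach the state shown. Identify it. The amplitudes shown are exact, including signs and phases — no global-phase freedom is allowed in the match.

It was S(q0) that produced the state shown.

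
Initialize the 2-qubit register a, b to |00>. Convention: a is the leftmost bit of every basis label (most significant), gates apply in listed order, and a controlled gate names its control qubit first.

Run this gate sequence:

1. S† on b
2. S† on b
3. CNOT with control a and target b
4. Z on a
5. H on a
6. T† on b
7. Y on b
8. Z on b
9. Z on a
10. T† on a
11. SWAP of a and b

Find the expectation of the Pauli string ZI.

The expectation value of ZI is -1.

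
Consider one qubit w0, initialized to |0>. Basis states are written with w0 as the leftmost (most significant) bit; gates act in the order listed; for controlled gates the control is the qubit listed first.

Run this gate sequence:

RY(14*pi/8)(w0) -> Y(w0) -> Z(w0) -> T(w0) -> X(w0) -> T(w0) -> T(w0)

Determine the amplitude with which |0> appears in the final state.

The final state's coefficient on |0> equals sqrt(sqrt(2) + 2)*exp(3*I*pi/4)/2.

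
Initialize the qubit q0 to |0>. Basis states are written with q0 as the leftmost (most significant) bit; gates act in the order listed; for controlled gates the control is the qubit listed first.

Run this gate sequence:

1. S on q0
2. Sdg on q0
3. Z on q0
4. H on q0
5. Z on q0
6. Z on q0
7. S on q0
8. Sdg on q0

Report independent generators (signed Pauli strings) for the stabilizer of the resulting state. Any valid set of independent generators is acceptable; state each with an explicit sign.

The stabilizer group can be generated by +X, among other valid generating sets.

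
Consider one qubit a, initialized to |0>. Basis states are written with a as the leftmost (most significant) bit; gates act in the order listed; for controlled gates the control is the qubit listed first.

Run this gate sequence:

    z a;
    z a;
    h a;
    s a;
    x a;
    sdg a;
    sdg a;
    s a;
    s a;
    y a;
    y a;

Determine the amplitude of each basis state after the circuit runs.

The final amplitudes are sqrt(2)*I/2 on |0>, sqrt(2)/2 on |1>.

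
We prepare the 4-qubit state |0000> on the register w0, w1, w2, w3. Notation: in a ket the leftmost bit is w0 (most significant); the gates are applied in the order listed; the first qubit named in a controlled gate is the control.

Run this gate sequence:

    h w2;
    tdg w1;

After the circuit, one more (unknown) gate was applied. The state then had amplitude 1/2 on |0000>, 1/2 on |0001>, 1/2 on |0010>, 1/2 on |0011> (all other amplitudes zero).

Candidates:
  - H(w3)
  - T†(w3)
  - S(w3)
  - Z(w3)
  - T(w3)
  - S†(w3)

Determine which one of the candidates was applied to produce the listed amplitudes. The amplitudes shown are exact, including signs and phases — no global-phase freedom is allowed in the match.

The unique candidate consistent with the amplitudes is H(w3).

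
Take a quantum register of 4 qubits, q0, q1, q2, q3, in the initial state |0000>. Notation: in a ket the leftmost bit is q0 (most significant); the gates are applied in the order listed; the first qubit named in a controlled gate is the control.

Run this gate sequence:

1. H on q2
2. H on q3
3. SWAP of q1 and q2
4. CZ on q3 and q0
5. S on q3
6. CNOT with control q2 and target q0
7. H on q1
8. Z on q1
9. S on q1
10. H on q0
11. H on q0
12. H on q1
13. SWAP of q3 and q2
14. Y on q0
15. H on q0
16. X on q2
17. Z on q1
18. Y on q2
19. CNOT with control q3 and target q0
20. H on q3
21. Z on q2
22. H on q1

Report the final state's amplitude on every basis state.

The resulting statevector has amplitude 0 on |0000>, 0 on |0001>, 0 on |0010>, 0 on |0011>, sqrt(2)/4 on |0100>, sqrt(2)/4 on |0101>, sqrt(2)*I/4 on |0110>, sqrt(2)*I/4 on |0111>, 0 on |1000>, 0 on |1001>, 0 on |1010>, 0 on |1011>, -sqrt(2)/4 on |1100>, -sqrt(2)/4 on |1101>, -sqrt(2)*I/4 on |1110>, -sqrt(2)*I/4 on |1111>.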